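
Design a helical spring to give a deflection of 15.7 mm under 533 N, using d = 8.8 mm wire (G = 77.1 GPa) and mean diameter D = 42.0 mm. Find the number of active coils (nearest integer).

23

Required rate k = F/δ = 533/15.7 = 33.949 N/mm
N_a = Gd⁴/(8D³k) = (77.1×10³ × 8.8⁴)/(8 × 42.0³ × 33.949)
    = 4.62365e+08 / 2.01217e+07 = 22.98 → 23 coils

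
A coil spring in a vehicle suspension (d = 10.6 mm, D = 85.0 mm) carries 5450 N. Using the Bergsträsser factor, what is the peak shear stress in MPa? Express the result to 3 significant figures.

Spring index C = D/d = 85.0/10.6 = 8.0189
K_B = (4C+2)/(4C−3) = 34.075/29.075 = 1.1720
τ₀ = 8FD/(πd³) = 8·5450·85.0/(π·10.6³) = 3.706e+06/3741.7 = 990.46 MPa
τ_max = K·τ₀ = 1.1720 × 990.46 = 1160.8 MPa

1160 MPa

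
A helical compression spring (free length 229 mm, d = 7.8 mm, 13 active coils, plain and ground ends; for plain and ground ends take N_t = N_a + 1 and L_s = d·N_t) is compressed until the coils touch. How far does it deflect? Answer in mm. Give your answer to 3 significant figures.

N_t = 14; L_s = 7.8·14 = 109.2 mm
δ_solid = L₀ − L_s = 229 − 109.2 = 119.8 mm

120 mm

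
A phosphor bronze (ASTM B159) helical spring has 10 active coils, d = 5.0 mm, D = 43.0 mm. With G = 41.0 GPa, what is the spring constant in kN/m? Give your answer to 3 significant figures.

k = Gd⁴/(8D³N_a) = (41.0×10³ × 5.0⁴) / (8 × 43.0³ × 10)
  = 2.5625e+07 / 6.36056e+06 = 4.0287 N/mm

4.03 kN/m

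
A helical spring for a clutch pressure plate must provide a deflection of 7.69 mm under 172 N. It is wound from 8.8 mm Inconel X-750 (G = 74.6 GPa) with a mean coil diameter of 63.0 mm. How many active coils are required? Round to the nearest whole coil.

10

Required rate k = F/δ = 172/7.69 = 22.367 N/mm
N_a = Gd⁴/(8D³k) = (74.6×10³ × 8.8⁴)/(8 × 63.0³ × 22.367)
    = 4.47373e+08 / 4.47418e+07 = 9.999 → 10 coils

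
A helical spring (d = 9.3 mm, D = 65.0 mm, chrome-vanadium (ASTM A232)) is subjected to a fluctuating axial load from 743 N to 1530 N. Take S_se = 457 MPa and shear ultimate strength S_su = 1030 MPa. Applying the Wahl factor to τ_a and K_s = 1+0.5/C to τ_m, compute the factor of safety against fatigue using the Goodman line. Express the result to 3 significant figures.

2.18

C = D/d = 65.0/9.3 = 6.9892; K_W = (4C−1)/(4C−4)+0.615/C = 1.2132; K_s = 1+0.5/C = 1.0715
F_a = (F_max−F_min)/2 = 393.5 N; F_m = (F_max+F_min)/2 = 1136.5 N
τ_a = K_W·8F_aD/(πd³) = 1.2132 × 80.975 = 98.24 MPa
τ_m = K_s·8F_mD/(πd³) = 1.0715 × 233.87 = 250.6 MPa
Goodman: 1/n_f = τ_a/S_se + τ_m/S_su = 98.24/457 + 250.6/1030 = 0.21497 + 0.24330 = 0.45827
n_f = 1/0.45827 = 2.182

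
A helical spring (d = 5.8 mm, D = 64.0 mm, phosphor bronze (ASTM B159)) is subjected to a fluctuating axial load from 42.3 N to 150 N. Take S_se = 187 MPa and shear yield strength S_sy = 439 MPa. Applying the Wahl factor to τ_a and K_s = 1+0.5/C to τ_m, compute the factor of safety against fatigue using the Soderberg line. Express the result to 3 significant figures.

2.16

C = D/d = 64.0/5.8 = 11.0345; K_W = (4C−1)/(4C−4)+0.615/C = 1.1305; K_s = 1+0.5/C = 1.0453
F_a = (F_max−F_min)/2 = 53.85 N; F_m = (F_max+F_min)/2 = 96.15 N
τ_a = K_W·8F_aD/(πd³) = 1.1305 × 44.98 = 50.849 MPa
τ_m = K_s·8F_mD/(πd³) = 1.0453 × 80.313 = 83.952 MPa
Soderberg: 1/n_f = τ_a/S_se + τ_m/S_sy = 50.849/187 + 83.952/439 = 0.27192 + 0.19123 = 0.46316
n_f = 1/0.46316 = 2.159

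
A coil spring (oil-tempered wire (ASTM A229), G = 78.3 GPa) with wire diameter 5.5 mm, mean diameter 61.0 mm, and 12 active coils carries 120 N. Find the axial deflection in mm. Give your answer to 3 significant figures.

k = Gd⁴/(8D³N_a) = (78.3×10³)(5.5⁴)/(8·61.0³·12) = 3.2882 N/mm
δ = F/k = 120 / 3.2882 = 36.495 mm

36.5 mm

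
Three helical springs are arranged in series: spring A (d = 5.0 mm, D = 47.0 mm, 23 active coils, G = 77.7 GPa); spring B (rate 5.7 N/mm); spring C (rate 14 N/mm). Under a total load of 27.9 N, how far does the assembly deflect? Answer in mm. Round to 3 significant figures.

17.9 mm

k_A = Gd⁴/(8D³N_a) = (77.7×10³)(5.0⁴)/(8·47.0³·23) = 2.5421 N/mm
Series: 1/k_eq = 1/2.5421 + 1/5.7 + 1/14 = 0.64025; k_eq = 1.5619 N/mm
δ = F/k_eq = 27.9/1.5619 = 17.863 mm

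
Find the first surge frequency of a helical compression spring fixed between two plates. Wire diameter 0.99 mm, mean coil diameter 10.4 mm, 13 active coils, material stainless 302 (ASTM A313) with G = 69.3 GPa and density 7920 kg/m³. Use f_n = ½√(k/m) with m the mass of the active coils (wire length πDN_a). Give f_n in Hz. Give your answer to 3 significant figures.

k = Gd⁴/(8D³N_a) = (69.3×10³)(0.99⁴)/(8·10.4³·13) = 0.56904 N/mm = 569.04 N/m
Wire length L = πDN_a = π·10.4·13 = 424.74 mm
m = ρ·(πd²/4)·L = 7920 × 0.76977×10⁻⁶ m² × 0.42474 m = 0.0025895 kg
f_n = ½√(k/m) = 0.5·√(569.04/0.0025895) = 0.5·√(2.1975e+05) = 234.39 Hz

234 Hz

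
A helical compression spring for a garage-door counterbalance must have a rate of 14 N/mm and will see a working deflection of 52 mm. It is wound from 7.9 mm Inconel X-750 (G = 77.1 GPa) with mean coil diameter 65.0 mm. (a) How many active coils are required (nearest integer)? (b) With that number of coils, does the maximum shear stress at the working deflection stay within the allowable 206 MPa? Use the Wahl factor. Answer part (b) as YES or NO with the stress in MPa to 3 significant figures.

N_a = Gd⁴/(8D³k) = (77.1×10³)(7.9⁴)/(8·65.0³·14) = 9.763 → N_a = 10
Actual rate k = Gd⁴/(8D³·10) = 13.669 N/mm
Working load F = kδ = 13.669·52 = 710.78 N
C = 65.0/7.9 = 8.2278; K_W = (4C−1)/(4C−4)+0.615/C = 1.1785
τ_max = K_W·8FD/(πd³) = 1.1785·238.62 = 281.22 MPa
τ_max > 206 MPa → exceeds allowable

(a) 10 coils; (b) NO, τ_max = 281 MPa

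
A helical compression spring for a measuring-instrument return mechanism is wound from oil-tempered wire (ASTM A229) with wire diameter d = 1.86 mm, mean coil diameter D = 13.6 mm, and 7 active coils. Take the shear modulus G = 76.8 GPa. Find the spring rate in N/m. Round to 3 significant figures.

6530 N/m

k = Gd⁴/(8D³N_a) = (76.8×10³ × 1.86⁴) / (8 × 13.6³ × 7)
  = 919206 / 140866 = 6.5254 N/mm = 6525.4 N/m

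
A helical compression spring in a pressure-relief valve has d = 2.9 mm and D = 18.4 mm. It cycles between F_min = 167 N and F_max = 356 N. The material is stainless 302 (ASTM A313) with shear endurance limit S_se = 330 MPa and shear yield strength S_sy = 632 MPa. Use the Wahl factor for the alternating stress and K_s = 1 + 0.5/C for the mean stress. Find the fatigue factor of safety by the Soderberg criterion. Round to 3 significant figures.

0.650

C = D/d = 18.4/2.9 = 6.3448; K_W = (4C−1)/(4C−4)+0.615/C = 1.2373; K_s = 1+0.5/C = 1.0788
F_a = (F_max−F_min)/2 = 94.5 N; F_m = (F_max+F_min)/2 = 261.5 N
τ_a = K_W·8F_aD/(πd³) = 1.2373 × 181.55 = 224.62 MPa
τ_m = K_s·8F_mD/(πd³) = 1.0788 × 502.38 = 541.97 MPa
Soderberg: 1/n_f = τ_a/S_se + τ_m/S_sy = 224.62/330 + 541.97/632 = 0.68068 + 0.85755 = 1.5382
n_f = 1/1.5382 = 0.6501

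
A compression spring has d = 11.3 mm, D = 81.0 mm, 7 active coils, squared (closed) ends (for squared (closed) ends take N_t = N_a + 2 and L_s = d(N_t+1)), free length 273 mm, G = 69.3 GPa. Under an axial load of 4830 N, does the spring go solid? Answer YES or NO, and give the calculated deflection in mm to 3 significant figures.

NO, δ = 127 mm

k = Gd⁴/(8D³N_a) = (69.3×10³)(11.3⁴)/(8·81.0³·7) = 37.967 N/mm
N_t = 9; L_s = 11.3·10 = 113 mm; δ_solid = L₀ − L_s = 273 − 113 = 160 mm
δ = F/k = 4830/37.967 = 127.22 mm
δ < δ_solid → spring does not go solid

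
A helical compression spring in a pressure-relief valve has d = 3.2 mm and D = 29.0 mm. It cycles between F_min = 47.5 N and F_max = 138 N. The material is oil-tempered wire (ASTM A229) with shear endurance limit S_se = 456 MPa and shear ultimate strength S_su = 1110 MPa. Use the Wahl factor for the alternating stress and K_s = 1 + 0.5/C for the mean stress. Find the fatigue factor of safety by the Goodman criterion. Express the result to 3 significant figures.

C = D/d = 29.0/3.2 = 9.0625; K_W = (4C−1)/(4C−4)+0.615/C = 1.1609; K_s = 1+0.5/C = 1.0552
F_a = (F_max−F_min)/2 = 45.25 N; F_m = (F_max+F_min)/2 = 92.75 N
τ_a = K_W·8F_aD/(πd³) = 1.1609 × 101.98 = 118.38 MPa
τ_m = K_s·8F_mD/(πd³) = 1.0552 × 209.03 = 220.56 MPa
Goodman: 1/n_f = τ_a/S_se + τ_m/S_su = 118.38/456 + 220.56/1110 = 0.25962 + 0.19870 = 0.45832
n_f = 1/0.45832 = 2.182

2.18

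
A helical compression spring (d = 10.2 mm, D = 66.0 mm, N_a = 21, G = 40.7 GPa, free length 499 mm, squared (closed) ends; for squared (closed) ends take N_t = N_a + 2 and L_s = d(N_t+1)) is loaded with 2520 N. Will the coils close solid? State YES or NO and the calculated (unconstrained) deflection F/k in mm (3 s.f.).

k = Gd⁴/(8D³N_a) = (40.7×10³)(10.2⁴)/(8·66.0³·21) = 9.1212 N/mm
N_t = 23; L_s = 10.2·24 = 244.8 mm; δ_solid = L₀ − L_s = 499 − 244.8 = 254.2 mm
δ = F/k = 2520/9.1212 = 276.28 mm
δ ≥ δ_solid → spring goes solid

YES, δ = 276 mm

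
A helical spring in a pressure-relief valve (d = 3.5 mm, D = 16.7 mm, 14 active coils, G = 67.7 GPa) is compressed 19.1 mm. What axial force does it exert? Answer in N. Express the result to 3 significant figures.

k = Gd⁴/(8D³N_a) = (67.7×10³)(3.5⁴)/(8·16.7³·14) = 19.476 N/mm
F = k·δ = 19.476 × 19.1 = 371.99 N

372 N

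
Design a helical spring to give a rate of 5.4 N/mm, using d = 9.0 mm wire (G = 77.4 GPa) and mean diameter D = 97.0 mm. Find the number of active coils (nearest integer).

13

N_a = Gd⁴/(8D³k) = (77.4×10³ × 9.0⁴)/(8 × 97.0³ × 5.4)
    = 5.07821e+08 / 3.94275e+07 = 12.88 → 13 coils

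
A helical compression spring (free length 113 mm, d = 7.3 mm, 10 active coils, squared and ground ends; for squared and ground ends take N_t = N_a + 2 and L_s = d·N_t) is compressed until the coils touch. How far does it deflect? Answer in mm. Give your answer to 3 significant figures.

25.4 mm

N_t = 12; L_s = 7.3·12 = 87.6 mm
δ_solid = L₀ − L_s = 113 − 87.6 = 25.4 mm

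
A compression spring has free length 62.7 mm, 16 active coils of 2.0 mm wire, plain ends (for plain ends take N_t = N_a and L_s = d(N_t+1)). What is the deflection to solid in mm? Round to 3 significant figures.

N_t = 16; L_s = 2.0·17 = 34 mm
δ_solid = L₀ − L_s = 62.7 − 34 = 28.7 mm

28.7 mm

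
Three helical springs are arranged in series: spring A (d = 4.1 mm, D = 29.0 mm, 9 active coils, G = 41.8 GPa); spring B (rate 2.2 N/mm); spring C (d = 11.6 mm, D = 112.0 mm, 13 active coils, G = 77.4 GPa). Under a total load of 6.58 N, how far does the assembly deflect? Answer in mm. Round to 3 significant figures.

4.66 mm

k_A = Gd⁴/(8D³N_a) = (41.8×10³)(4.1⁴)/(8·29.0³·9) = 6.7264 N/mm
k_C = Gd⁴/(8D³N_a) = (77.4×10³)(11.6⁴)/(8·112.0³·13) = 9.5915 N/mm
Series: 1/k_eq = 1/6.7264 + 1/2.2 + 1/9.5915 = 0.70747; k_eq = 1.4135 N/mm
δ = F/k_eq = 6.58/1.4135 = 4.6552 mm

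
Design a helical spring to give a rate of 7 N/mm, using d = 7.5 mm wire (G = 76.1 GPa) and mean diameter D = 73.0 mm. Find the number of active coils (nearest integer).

11

N_a = Gd⁴/(8D³k) = (76.1×10³ × 7.5⁴)/(8 × 73.0³ × 7)
    = 2.40785e+08 / 2.1785e+07 = 11.05 → 11 coils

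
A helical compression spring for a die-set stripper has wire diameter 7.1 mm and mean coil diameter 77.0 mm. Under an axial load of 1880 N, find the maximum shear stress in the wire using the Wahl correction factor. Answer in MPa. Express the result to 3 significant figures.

1170 MPa

Spring index C = D/d = 77.0/7.1 = 10.8451
K_W = (4C−1)/(4C−4) + 0.615/C = 42.380/39.380 + 0.0567 = 1.1329
τ₀ = 8FD/(πd³) = 8·1880·77.0/(π·7.1³) = 1.15808e+06/1124.4 = 1029.9 MPa
τ_max = K·τ₀ = 1.1329 × 1029.9 = 1166.8 MPa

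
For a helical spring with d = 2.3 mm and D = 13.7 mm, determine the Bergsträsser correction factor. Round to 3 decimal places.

1.240

C = D/d = 13.7/2.3 = 5.9565
K_B = (4C+2)/(4C−3) = 25.826/20.826 = 1.2401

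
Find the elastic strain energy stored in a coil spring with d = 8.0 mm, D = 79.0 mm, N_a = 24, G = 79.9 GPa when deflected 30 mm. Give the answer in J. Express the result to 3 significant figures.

1.56 J

k = Gd⁴/(8D³N_a) = (79.9×10³)(8.0⁴)/(8·79.0³·24) = 3.4572 N/mm
U = ½kδ² = 0.5 × 3.4572 × 30² = 1555.7 N·mm = 1.5557 J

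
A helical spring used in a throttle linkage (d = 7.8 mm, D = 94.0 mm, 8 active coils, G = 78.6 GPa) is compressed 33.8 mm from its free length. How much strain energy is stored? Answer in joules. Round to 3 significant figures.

3.13 J

k = Gd⁴/(8D³N_a) = (78.6×10³)(7.8⁴)/(8·94.0³·8) = 5.4732 N/mm
U = ½kδ² = 0.5 × 5.4732 × 33.8² = 3126.4 N·mm = 3.1264 J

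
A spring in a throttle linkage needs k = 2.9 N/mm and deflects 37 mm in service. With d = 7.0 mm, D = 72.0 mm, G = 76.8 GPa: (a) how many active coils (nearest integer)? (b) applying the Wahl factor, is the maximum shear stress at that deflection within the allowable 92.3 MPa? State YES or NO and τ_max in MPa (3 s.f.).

N_a = Gd⁴/(8D³k) = (76.8×10³)(7.0⁴)/(8·72.0³·2.9) = 21.29 → N_a = 21
Actual rate k = Gd⁴/(8D³·21) = 2.9407 N/mm
Working load F = kδ = 2.9407·37 = 108.8 N
C = 72.0/7.0 = 10.2857; K_W = (4C−1)/(4C−4)+0.615/C = 1.1406
τ_max = K_W·8FD/(πd³) = 1.1406·58.16 = 66.335 MPa
τ_max ≤ 92.3 MPa → acceptable

(a) 21 coils; (b) YES, τ_max = 66.3 MPa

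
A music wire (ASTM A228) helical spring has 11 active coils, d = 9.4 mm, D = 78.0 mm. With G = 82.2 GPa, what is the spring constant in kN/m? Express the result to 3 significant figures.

k = Gd⁴/(8D³N_a) = (82.2×10³ × 9.4⁴) / (8 × 78.0³ × 11)
  = 6.41776e+08 / 4.17606e+07 = 15.368 N/mm

15.4 kN/m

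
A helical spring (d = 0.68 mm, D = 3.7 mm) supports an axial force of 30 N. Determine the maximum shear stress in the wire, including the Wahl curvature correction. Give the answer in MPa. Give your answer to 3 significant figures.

Spring index C = D/d = 3.7/0.68 = 5.4412
K_W = (4C−1)/(4C−4) + 0.615/C = 20.765/17.765 + 0.1130 = 1.2819
τ₀ = 8FD/(πd³) = 8·30·3.7/(π·0.68³) = 888/0.98782 = 898.95 MPa
τ_max = K·τ₀ = 1.2819 × 898.95 = 1152.4 MPa

1150 MPa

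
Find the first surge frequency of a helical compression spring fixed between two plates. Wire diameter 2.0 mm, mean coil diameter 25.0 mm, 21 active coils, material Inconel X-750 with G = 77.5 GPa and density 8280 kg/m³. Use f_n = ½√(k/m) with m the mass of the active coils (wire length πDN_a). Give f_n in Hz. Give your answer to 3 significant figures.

k = Gd⁴/(8D³N_a) = (77.5×10³)(2.0⁴)/(8·25.0³·21) = 0.47238 N/mm = 472.38 N/m
Wire length L = πDN_a = π·25.0·21 = 1649.3 mm
m = ρ·(πd²/4)·L = 8280 × 3.1416×10⁻⁶ m² × 1.6493 m = 0.042903 kg
f_n = ½√(k/m) = 0.5·√(472.38/0.042903) = 0.5·√(11010) = 52.465 Hz

52.5 Hz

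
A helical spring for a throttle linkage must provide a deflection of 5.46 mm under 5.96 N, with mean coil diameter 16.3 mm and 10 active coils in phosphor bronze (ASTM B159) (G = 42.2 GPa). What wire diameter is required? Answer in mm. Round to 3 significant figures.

Required rate k = F/δ = 5.96/5.46 = 1.0916 N/mm
d = (8D³N_a·k / G)^(1/4) = (8·16.3³·10·1.0916 / (42.2×10³))^0.25
  = (8.9618)^0.25 = 1.7302 mm

1.73 mm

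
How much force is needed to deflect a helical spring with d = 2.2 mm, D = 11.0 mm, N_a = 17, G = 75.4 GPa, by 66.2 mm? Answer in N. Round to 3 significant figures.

k = Gd⁴/(8D³N_a) = (75.4×10³)(2.2⁴)/(8·11.0³·17) = 9.7576 N/mm
F = k·δ = 9.7576 × 66.2 = 645.96 N

646 N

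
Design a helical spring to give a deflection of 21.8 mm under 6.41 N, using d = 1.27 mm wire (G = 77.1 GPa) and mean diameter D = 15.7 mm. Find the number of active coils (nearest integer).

Required rate k = F/δ = 6.41/21.8 = 0.29404 N/mm
N_a = Gd⁴/(8D³k) = (77.1×10³ × 1.27⁴)/(8 × 15.7³ × 0.29404)
    = 200572 / 9103.12 = 22.03 → 22 coils

22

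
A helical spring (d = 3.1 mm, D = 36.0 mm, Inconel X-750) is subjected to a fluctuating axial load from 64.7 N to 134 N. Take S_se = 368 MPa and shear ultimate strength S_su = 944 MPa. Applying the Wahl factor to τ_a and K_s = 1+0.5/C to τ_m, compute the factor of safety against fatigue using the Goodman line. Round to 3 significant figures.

C = D/d = 36.0/3.1 = 11.6129; K_W = (4C−1)/(4C−4)+0.615/C = 1.1236; K_s = 1+0.5/C = 1.0431
F_a = (F_max−F_min)/2 = 34.65 N; F_m = (F_max+F_min)/2 = 99.35 N
τ_a = K_W·8F_aD/(πd³) = 1.1236 × 106.63 = 119.81 MPa
τ_m = K_s·8F_mD/(πd³) = 1.0431 × 305.72 = 318.88 MPa
Goodman: 1/n_f = τ_a/S_se + τ_m/S_su = 119.81/368 + 318.88/944 = 0.32556 + 0.33780 = 0.66336
n_f = 1/0.66336 = 1.507

1.51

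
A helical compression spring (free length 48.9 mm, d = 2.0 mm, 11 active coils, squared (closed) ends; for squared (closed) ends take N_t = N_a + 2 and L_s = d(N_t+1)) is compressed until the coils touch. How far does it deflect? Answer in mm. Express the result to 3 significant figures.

20.9 mm

N_t = 13; L_s = 2.0·14 = 28 mm
δ_solid = L₀ − L_s = 48.9 − 28 = 20.9 mm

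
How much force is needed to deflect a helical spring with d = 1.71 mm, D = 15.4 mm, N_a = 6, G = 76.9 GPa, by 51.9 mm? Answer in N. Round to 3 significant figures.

195 N

k = Gd⁴/(8D³N_a) = (76.9×10³)(1.71⁴)/(8·15.4³·6) = 3.7507 N/mm
F = k·δ = 3.7507 × 51.9 = 194.66 N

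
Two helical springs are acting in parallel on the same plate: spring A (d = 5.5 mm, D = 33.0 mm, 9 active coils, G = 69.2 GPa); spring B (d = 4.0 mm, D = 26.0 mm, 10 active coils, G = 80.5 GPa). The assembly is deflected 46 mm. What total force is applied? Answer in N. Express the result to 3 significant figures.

1800 N

k_A = Gd⁴/(8D³N_a) = (69.2×10³)(5.5⁴)/(8·33.0³·9) = 24.473 N/mm
k_B = Gd⁴/(8D³N_a) = (80.5×10³)(4.0⁴)/(8·26.0³·10) = 14.656 N/mm
Parallel: k_eq = 24.473 + 14.656 = 39.129 N/mm
F = k_eq·δ = 39.129·46 = 1799.9 N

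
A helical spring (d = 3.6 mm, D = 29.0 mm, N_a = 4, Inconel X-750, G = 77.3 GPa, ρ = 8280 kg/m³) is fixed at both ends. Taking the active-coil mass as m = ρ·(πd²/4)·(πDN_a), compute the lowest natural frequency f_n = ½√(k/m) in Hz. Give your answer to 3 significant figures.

368 Hz

k = Gd⁴/(8D³N_a) = (77.3×10³)(3.6⁴)/(8·29.0³·4) = 16.636 N/mm = 16636 N/m
Wire length L = πDN_a = π·29.0·4 = 364.42 mm
m = ρ·(πd²/4)·L = 8280 × 10.179×10⁻⁶ m² × 0.36442 m = 0.030714 kg
f_n = ½√(k/m) = 0.5·√(16636/0.030714) = 0.5·√(5.4164e+05) = 367.98 Hz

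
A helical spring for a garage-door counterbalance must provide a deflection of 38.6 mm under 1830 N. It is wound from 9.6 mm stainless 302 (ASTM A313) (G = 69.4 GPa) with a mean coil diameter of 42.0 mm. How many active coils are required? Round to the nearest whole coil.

Required rate k = F/δ = 1830/38.6 = 47.409 N/mm
N_a = Gd⁴/(8D³k) = (69.4×10³ × 9.6⁴)/(8 × 42.0³ × 47.409)
    = 5.89447e+08 / 2.80997e+07 = 20.98 → 21 coils

21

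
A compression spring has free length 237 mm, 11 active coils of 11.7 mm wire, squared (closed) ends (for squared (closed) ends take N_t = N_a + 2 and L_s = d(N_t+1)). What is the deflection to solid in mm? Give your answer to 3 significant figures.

N_t = 13; L_s = 11.7·14 = 163.8 mm
δ_solid = L₀ − L_s = 237 − 163.8 = 73.2 mm

73.2 mm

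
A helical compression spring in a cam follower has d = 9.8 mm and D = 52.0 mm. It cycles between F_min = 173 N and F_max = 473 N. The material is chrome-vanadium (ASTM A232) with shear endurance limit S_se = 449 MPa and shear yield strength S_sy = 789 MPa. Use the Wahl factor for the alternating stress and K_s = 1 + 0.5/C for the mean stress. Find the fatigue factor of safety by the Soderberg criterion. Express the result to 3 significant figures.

C = D/d = 52.0/9.8 = 5.3061; K_W = (4C−1)/(4C−4)+0.615/C = 1.2901; K_s = 1+0.5/C = 1.0942
F_a = (F_max−F_min)/2 = 150 N; F_m = (F_max+F_min)/2 = 323 N
τ_a = K_W·8F_aD/(πd³) = 1.2901 × 21.104 = 27.225 MPa
τ_m = K_s·8F_mD/(πd³) = 1.0942 × 45.443 = 49.725 MPa
Soderberg: 1/n_f = τ_a/S_se + τ_m/S_sy = 27.225/449 + 49.725/789 = 0.06064 + 0.06302 = 0.12366
n_f = 1/0.12366 = 8.087

8.09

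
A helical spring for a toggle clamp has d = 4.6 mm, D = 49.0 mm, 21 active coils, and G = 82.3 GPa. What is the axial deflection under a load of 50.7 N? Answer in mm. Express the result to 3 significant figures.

27.2 mm

k = Gd⁴/(8D³N_a) = (82.3×10³)(4.6⁴)/(8·49.0³·21) = 1.8644 N/mm
δ = F/k = 50.7 / 1.8644 = 27.194 mm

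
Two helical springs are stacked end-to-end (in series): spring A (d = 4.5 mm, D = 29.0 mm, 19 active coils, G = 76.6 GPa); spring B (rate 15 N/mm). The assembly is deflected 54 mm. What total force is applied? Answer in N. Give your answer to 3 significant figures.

292 N

k_A = Gd⁴/(8D³N_a) = (76.6×10³)(4.5⁴)/(8·29.0³·19) = 8.4731 N/mm
Series: 1/k_eq = 1/8.4731 + 1/15 = 0.18469; k_eq = 5.4146 N/mm
F = k_eq·δ = 5.4146·54 = 292.39 N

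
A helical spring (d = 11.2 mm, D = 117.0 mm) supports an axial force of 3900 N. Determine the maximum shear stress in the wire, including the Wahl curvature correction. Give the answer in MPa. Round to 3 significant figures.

Spring index C = D/d = 117.0/11.2 = 10.4464
K_W = (4C−1)/(4C−4) + 0.615/C = 40.786/37.786 + 0.0589 = 1.1383
τ₀ = 8FD/(πd³) = 8·3900·117.0/(π·11.2³) = 3.6504e+06/4413.7 = 827.06 MPa
τ_max = K·τ₀ = 1.1383 × 827.06 = 941.41 MPa

941 MPa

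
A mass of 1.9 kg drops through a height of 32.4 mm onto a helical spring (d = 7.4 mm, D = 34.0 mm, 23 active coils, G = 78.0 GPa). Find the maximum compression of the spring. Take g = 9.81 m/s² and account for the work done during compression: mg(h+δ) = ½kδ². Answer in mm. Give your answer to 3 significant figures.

6.71 mm

k = Gd⁴/(8D³N_a) = (78.0×10³)(7.4⁴)/(8·34.0³·23) = 32.342 N/mm
W = mg = 1.9 × 9.81 = 18.639 N
½kδ² − Wδ − Wh = 0 → δ = (W + √(W² + 2kWh))/k
δ = (18.639 + √(347.41 + 39062.9))/32.342 = (18.639 + 198.52)/32.342 = 6.7145 mm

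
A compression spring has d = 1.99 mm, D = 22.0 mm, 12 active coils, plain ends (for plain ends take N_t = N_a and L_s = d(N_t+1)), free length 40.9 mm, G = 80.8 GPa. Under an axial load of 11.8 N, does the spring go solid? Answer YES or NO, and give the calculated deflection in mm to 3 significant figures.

k = Gd⁴/(8D³N_a) = (80.8×10³)(1.99⁴)/(8·22.0³·12) = 1.2396 N/mm
N_t = 12; L_s = 1.99·13 = 25.87 mm; δ_solid = L₀ − L_s = 40.9 − 25.87 = 15.03 mm
δ = F/k = 11.8/1.2396 = 9.5191 mm
δ < δ_solid → spring does not go solid

NO, δ = 9.52 mm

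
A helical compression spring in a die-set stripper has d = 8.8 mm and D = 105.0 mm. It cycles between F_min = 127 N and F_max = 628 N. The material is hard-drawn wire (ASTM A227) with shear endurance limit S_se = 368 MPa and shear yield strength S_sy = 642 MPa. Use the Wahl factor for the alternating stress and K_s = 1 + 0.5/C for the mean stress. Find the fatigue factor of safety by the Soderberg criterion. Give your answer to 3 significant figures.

1.85

C = D/d = 105.0/8.8 = 11.9318; K_W = (4C−1)/(4C−4)+0.615/C = 1.1201; K_s = 1+0.5/C = 1.0419
F_a = (F_max−F_min)/2 = 250.5 N; F_m = (F_max+F_min)/2 = 377.5 N
τ_a = K_W·8F_aD/(πd³) = 1.1201 × 98.285 = 110.09 MPa
τ_m = K_s·8F_mD/(πd³) = 1.0419 × 148.11 = 154.32 MPa
Soderberg: 1/n_f = τ_a/S_se + τ_m/S_sy = 110.09/368 + 154.32/642 = 0.29917 + 0.24038 = 0.53955
n_f = 1/0.53955 = 1.853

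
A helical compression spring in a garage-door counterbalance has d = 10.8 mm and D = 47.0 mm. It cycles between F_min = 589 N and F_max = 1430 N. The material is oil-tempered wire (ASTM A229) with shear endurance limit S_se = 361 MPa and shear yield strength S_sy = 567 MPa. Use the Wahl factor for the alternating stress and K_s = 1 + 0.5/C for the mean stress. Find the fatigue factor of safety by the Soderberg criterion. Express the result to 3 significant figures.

C = D/d = 47.0/10.8 = 4.3519; K_W = (4C−1)/(4C−4)+0.615/C = 1.3651; K_s = 1+0.5/C = 1.1149
F_a = (F_max−F_min)/2 = 420.5 N; F_m = (F_max+F_min)/2 = 1009.5 N
τ_a = K_W·8F_aD/(πd³) = 1.3651 × 39.951 = 54.537 MPa
τ_m = K_s·8F_mD/(πd³) = 1.1149 × 95.912 = 106.93 MPa
Soderberg: 1/n_f = τ_a/S_se + τ_m/S_sy = 54.537/361 + 106.93/567 = 0.15107 + 0.18859 = 0.33966
n_f = 1/0.33966 = 2.944

2.94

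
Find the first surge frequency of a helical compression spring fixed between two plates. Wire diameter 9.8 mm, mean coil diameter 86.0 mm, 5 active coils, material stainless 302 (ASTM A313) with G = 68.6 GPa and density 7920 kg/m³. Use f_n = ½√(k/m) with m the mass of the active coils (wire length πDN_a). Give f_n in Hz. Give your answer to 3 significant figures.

87.8 Hz

k = Gd⁴/(8D³N_a) = (68.6×10³)(9.8⁴)/(8·86.0³·5) = 24.87 N/mm = 24870 N/m
Wire length L = πDN_a = π·86.0·5 = 1350.9 mm
m = ρ·(πd²/4)·L = 7920 × 75.43×10⁻⁶ m² × 1.3509 m = 0.80702 kg
f_n = ½√(k/m) = 0.5·√(24870/0.80702) = 0.5·√(30817) = 87.774 Hz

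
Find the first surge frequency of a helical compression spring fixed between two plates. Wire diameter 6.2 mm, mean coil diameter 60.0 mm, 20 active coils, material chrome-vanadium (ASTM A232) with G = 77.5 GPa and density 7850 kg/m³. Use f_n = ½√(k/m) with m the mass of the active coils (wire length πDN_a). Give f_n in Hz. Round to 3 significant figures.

k = Gd⁴/(8D³N_a) = (77.5×10³)(6.2⁴)/(8·60.0³·20) = 3.3136 N/mm = 3313.6 N/m
Wire length L = πDN_a = π·60.0·20 = 3769.9 mm
m = ρ·(πd²/4)·L = 7850 × 30.191×10⁻⁶ m² × 3.7699 m = 0.89346 kg
f_n = ½√(k/m) = 0.5·√(3313.6/0.89346) = 0.5·√(3708.7) = 30.45 Hz

30.4 Hz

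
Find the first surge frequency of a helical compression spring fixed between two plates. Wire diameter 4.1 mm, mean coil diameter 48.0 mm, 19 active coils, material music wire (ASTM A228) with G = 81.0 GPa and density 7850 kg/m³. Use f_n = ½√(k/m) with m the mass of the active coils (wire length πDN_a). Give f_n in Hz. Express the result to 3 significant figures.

33.9 Hz

k = Gd⁴/(8D³N_a) = (81.0×10³)(4.1⁴)/(8·48.0³·19) = 1.3616 N/mm = 1361.6 N/m
Wire length L = πDN_a = π·48.0·19 = 2865.1 mm
m = ρ·(πd²/4)·L = 7850 × 13.203×10⁻⁶ m² × 2.8651 m = 0.29694 kg
f_n = ½√(k/m) = 0.5·√(1361.6/0.29694) = 0.5·√(4585.4) = 33.858 Hz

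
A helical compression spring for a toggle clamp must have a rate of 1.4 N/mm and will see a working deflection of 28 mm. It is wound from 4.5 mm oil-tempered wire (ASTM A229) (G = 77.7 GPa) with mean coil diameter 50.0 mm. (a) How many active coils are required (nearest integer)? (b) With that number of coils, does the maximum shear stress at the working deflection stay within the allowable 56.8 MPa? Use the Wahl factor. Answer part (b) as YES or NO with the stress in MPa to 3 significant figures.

N_a = Gd⁴/(8D³k) = (77.7×10³)(4.5⁴)/(8·50.0³·1.4) = 22.76 → N_a = 23
Actual rate k = Gd⁴/(8D³·23) = 1.3853 N/mm
Working load F = kδ = 1.3853·28 = 38.788 N
C = 50.0/4.5 = 11.1111; K_W = (4C−1)/(4C−4)+0.615/C = 1.1295
τ_max = K_W·8FD/(πd³) = 1.1295·54.197 = 61.217 MPa
τ_max > 56.8 MPa → exceeds allowable

(a) 23 coils; (b) NO, τ_max = 61.2 MPa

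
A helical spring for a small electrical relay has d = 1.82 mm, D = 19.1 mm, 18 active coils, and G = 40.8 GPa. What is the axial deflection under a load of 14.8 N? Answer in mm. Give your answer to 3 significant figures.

33.2 mm

k = Gd⁴/(8D³N_a) = (40.8×10³)(1.82⁴)/(8·19.1³·18) = 0.44615 N/mm
δ = F/k = 14.8 / 0.44615 = 33.173 mm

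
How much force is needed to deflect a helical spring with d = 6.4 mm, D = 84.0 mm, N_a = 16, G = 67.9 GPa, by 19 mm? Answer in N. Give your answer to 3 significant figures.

28.5 N

k = Gd⁴/(8D³N_a) = (67.9×10³)(6.4⁴)/(8·84.0³·16) = 1.5016 N/mm
F = k·δ = 1.5016 × 19 = 28.53 N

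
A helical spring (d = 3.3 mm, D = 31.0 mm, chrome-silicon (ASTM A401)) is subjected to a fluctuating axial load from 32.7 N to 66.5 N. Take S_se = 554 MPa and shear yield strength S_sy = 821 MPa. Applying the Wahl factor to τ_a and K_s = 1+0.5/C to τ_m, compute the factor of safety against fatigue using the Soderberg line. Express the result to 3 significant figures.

C = D/d = 31.0/3.3 = 9.3939; K_W = (4C−1)/(4C−4)+0.615/C = 1.1548; K_s = 1+0.5/C = 1.0532
F_a = (F_max−F_min)/2 = 16.9 N; F_m = (F_max+F_min)/2 = 49.6 N
τ_a = K_W·8F_aD/(πd³) = 1.1548 × 37.123 = 42.871 MPa
τ_m = K_s·8F_mD/(πd³) = 1.0532 × 108.95 = 114.75 MPa
Soderberg: 1/n_f = τ_a/S_se + τ_m/S_sy = 42.871/554 + 114.75/821 = 0.07738 + 0.13977 = 0.21716
n_f = 1/0.21716 = 4.605

4.60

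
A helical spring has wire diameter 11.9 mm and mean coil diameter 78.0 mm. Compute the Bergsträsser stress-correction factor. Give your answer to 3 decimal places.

1.215

C = D/d = 78.0/11.9 = 6.5546
K_B = (4C+2)/(4C−3) = 28.218/23.218 = 1.2153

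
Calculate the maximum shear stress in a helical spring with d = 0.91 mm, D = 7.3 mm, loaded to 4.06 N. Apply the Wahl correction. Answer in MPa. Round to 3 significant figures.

Spring index C = D/d = 7.3/0.91 = 8.0220
K_W = (4C−1)/(4C−4) + 0.615/C = 31.088/28.088 + 0.0767 = 1.1835
τ₀ = 8FD/(πd³) = 8·4.06·7.3/(π·0.91³) = 237.104/2.3674 = 100.15 MPa
τ_max = K·τ₀ = 1.1835 × 100.15 = 118.53 MPa

119 MPa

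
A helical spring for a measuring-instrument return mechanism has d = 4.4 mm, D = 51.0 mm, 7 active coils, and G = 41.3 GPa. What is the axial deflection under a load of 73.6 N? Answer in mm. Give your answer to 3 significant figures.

35.3 mm

k = Gd⁴/(8D³N_a) = (41.3×10³)(4.4⁴)/(8·51.0³·7) = 2.0838 N/mm
δ = F/k = 73.6 / 2.0838 = 35.32 mm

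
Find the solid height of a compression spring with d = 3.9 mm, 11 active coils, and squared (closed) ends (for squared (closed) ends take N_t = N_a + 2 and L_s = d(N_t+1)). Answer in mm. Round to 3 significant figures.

54.6 mm

squared (closed) ends: N_t = N_a + 2 = 11 + 2 = 13
L_s = d·(N_t+1) = 3.9 × 14 = 54.6 mm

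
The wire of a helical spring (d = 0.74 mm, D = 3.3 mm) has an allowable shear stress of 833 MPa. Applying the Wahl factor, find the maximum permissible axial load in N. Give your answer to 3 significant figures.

29.7 N

C = D/d = 3.3/0.74 = 4.4595
K_W = (4C−1)/(4C−4) + 0.615/C = 16.838/13.838 + 0.1379 = 1.3547
τ_max = K·8FD/(πd³) → F_max = τ_allow·πd³/(8DK)
F_max = 833·π·0.74³/(8·3.3·1.3547) = 1060.4/35.764 = 29.651 N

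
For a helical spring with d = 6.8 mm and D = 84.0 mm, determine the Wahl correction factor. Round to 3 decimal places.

C = D/d = 84.0/6.8 = 12.3529
K_W = (4C−1)/(4C−4) + 0.615/C = 48.412/45.412 + 0.0498 = 1.1158

1.116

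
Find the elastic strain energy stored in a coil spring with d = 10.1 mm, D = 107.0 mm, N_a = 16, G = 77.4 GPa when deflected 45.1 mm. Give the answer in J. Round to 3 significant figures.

5.22 J

k = Gd⁴/(8D³N_a) = (77.4×10³)(10.1⁴)/(8·107.0³·16) = 5.1365 N/mm
U = ½kδ² = 0.5 × 5.1365 × 45.1² = 5223.8 N·mm = 5.2238 J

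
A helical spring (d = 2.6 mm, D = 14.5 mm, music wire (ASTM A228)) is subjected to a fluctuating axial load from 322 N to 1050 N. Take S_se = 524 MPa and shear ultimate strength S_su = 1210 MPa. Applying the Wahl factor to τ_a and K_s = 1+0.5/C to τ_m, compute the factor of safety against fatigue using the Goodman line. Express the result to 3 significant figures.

0.317

C = D/d = 14.5/2.6 = 5.5769; K_W = (4C−1)/(4C−4)+0.615/C = 1.2741; K_s = 1+0.5/C = 1.0897
F_a = (F_max−F_min)/2 = 364 N; F_m = (F_max+F_min)/2 = 686 N
τ_a = K_W·8F_aD/(πd³) = 1.2741 × 764.7 = 974.33 MPa
τ_m = K_s·8F_mD/(πd³) = 1.0897 × 1441.2 = 1570.4 MPa
Goodman: 1/n_f = τ_a/S_se + τ_m/S_su = 974.33/524 + 1570.4/1210 = 1.85941 + 1.29782 = 3.1572
n_f = 1/3.1572 = 0.3167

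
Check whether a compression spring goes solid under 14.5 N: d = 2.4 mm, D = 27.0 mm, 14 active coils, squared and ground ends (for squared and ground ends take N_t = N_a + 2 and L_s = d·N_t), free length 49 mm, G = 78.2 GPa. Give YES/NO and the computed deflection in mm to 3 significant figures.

YES, δ = 12.3 mm

k = Gd⁴/(8D³N_a) = (78.2×10³)(2.4⁴)/(8·27.0³·14) = 1.1769 N/mm
N_t = 16; L_s = 2.4·16 = 38.4 mm; δ_solid = L₀ − L_s = 49 − 38.4 = 10.6 mm
δ = F/k = 14.5/1.1769 = 12.32 mm
δ ≥ δ_solid → spring goes solid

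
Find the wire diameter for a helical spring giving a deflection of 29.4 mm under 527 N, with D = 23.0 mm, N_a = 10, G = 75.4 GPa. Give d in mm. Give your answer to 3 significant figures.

3.90 mm

Required rate k = F/δ = 527/29.4 = 17.925 N/mm
d = (8D³N_a·k / G)^(1/4) = (8·23.0³·10·17.925 / (75.4×10³))^0.25
  = (231.4)^0.25 = 3.9002 mm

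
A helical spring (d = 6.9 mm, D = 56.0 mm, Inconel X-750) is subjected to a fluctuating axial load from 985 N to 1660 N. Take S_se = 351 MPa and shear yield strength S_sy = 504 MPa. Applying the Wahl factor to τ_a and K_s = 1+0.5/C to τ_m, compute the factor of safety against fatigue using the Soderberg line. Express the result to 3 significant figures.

C = D/d = 56.0/6.9 = 8.1159; K_W = (4C−1)/(4C−4)+0.615/C = 1.1812; K_s = 1+0.5/C = 1.0616
F_a = (F_max−F_min)/2 = 337.5 N; F_m = (F_max+F_min)/2 = 1322.5 N
τ_a = K_W·8F_aD/(πd³) = 1.1812 × 146.51 = 173.05 MPa
τ_m = K_s·8F_mD/(πd³) = 1.0616 × 574.09 = 609.45 MPa
Soderberg: 1/n_f = τ_a/S_se + τ_m/S_sy = 173.05/351 + 609.45/504 = 0.49302 + 1.20923 = 1.7022
n_f = 1/1.7022 = 0.5875

0.587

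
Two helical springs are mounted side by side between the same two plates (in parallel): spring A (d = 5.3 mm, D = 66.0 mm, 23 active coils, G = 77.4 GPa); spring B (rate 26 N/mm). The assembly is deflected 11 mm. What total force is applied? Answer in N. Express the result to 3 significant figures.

299 N

k_A = Gd⁴/(8D³N_a) = (77.4×10³)(5.3⁴)/(8·66.0³·23) = 1.1545 N/mm
Parallel: k_eq = 1.1545 + 26 = 27.155 N/mm
F = k_eq·δ = 27.155·11 = 298.7 N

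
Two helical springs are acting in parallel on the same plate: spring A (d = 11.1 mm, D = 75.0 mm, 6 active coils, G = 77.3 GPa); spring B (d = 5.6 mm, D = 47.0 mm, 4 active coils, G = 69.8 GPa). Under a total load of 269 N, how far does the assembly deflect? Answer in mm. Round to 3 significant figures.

k_A = Gd⁴/(8D³N_a) = (77.3×10³)(11.1⁴)/(8·75.0³·6) = 57.949 N/mm
k_B = Gd⁴/(8D³N_a) = (69.8×10³)(5.6⁴)/(8·47.0³·4) = 20.662 N/mm
Parallel: k_eq = 57.949 + 20.662 = 78.611 N/mm
δ = F/k_eq = 269/78.611 = 3.4219 mm

3.42 mm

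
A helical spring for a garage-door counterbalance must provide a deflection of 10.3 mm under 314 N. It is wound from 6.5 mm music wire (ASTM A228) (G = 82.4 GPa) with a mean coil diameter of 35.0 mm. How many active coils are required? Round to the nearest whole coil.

14

Required rate k = F/δ = 314/10.3 = 30.485 N/mm
N_a = Gd⁴/(8D³k) = (82.4×10³ × 6.5⁴)/(8 × 35.0³ × 30.485)
    = 1.47089e+08 / 1.04565e+07 = 14.07 → 14 coils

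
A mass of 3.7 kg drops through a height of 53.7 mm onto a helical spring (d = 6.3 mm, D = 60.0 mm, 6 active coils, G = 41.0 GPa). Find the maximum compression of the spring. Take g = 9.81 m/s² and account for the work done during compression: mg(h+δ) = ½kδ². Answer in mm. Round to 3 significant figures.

k = Gd⁴/(8D³N_a) = (41.0×10³)(6.3⁴)/(8·60.0³·6) = 6.2295 N/mm
W = mg = 3.7 × 9.81 = 36.297 N
½kδ² − Wδ − Wh = 0 → δ = (W + √(W² + 2kWh))/k
δ = (36.297 + √(1317.5 + 24284.3))/6.2295 = (36.297 + 160.01)/6.2295 = 31.512 mm

31.5 mm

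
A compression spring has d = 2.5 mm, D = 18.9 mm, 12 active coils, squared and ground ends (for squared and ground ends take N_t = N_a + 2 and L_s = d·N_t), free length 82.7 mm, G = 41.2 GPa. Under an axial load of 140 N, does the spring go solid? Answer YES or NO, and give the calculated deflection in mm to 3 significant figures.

YES, δ = 56.4 mm

k = Gd⁴/(8D³N_a) = (41.2×10³)(2.5⁴)/(8·18.9³·12) = 2.4831 N/mm
N_t = 14; L_s = 2.5·14 = 35 mm; δ_solid = L₀ − L_s = 82.7 − 35 = 47.7 mm
δ = F/k = 140/2.4831 = 56.38 mm
δ ≥ δ_solid → spring goes solid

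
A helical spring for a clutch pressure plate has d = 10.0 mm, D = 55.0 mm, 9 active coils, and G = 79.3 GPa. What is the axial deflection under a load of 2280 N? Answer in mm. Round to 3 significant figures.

34.4 mm

k = Gd⁴/(8D³N_a) = (79.3×10³)(10.0⁴)/(8·55.0³·9) = 66.199 N/mm
δ = F/k = 2280 / 66.199 = 34.442 mm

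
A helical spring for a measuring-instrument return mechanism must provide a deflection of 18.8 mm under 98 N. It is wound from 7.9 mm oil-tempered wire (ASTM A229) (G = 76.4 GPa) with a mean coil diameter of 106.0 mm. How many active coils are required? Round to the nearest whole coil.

6

Required rate k = F/δ = 98/18.8 = 5.2128 N/mm
N_a = Gd⁴/(8D³k) = (76.4×10³ × 7.9⁴)/(8 × 106.0³ × 5.2128)
    = 2.97579e+08 / 4.96679e+07 = 5.991 → 6 coils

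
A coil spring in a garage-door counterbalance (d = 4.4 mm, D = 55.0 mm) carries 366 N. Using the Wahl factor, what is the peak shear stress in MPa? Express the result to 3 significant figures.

671 MPa

Spring index C = D/d = 55.0/4.4 = 12.5000
K_W = (4C−1)/(4C−4) + 0.615/C = 49.000/46.000 + 0.0492 = 1.1144
τ₀ = 8FD/(πd³) = 8·366·55.0/(π·4.4³) = 161040/267.61 = 601.76 MPa
τ_max = K·τ₀ = 1.1144 × 601.76 = 670.62 MPa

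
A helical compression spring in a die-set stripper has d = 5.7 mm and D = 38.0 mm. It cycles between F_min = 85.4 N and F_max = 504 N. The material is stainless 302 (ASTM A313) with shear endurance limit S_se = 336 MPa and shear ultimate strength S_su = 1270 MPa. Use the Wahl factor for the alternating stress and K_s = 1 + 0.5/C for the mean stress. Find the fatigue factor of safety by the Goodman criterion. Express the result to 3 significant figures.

1.89

C = D/d = 38.0/5.7 = 6.6667; K_W = (4C−1)/(4C−4)+0.615/C = 1.2246; K_s = 1+0.5/C = 1.0750
F_a = (F_max−F_min)/2 = 209.3 N; F_m = (F_max+F_min)/2 = 294.7 N
τ_a = K_W·8F_aD/(πd³) = 1.2246 × 109.36 = 133.93 MPa
τ_m = K_s·8F_mD/(πd³) = 1.0750 × 153.99 = 165.53 MPa
Goodman: 1/n_f = τ_a/S_se + τ_m/S_su = 133.93/336 + 165.53/1270 = 0.39859 + 0.13034 = 0.52893
n_f = 1/0.52893 = 1.891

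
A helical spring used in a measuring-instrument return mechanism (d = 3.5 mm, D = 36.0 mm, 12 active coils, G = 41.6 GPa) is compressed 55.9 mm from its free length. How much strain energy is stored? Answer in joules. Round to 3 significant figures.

k = Gd⁴/(8D³N_a) = (41.6×10³)(3.5⁴)/(8·36.0³·12) = 1.3938 N/mm
U = ½kδ² = 0.5 × 1.3938 × 55.9² = 2177.6 N·mm = 2.1776 J

2.18 J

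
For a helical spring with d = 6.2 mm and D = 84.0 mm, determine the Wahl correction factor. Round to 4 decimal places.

1.1052

C = D/d = 84.0/6.2 = 13.5484
K_W = (4C−1)/(4C−4) + 0.615/C = 53.194/50.194 + 0.0454 = 1.1052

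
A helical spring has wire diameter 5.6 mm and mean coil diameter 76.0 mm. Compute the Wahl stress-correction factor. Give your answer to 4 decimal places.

C = D/d = 76.0/5.6 = 13.5714
K_W = (4C−1)/(4C−4) + 0.615/C = 53.286/50.286 + 0.0453 = 1.1050

1.1050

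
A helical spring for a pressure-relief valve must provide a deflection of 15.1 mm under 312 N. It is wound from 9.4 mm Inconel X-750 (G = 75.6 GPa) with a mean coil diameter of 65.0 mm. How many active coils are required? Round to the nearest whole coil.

Required rate k = F/δ = 312/15.1 = 20.662 N/mm
N_a = Gd⁴/(8D³k) = (75.6×10³ × 9.4⁴)/(8 × 65.0³ × 20.662)
    = 5.90246e+08 / 4.5395e+07 = 13 → 13 coils

13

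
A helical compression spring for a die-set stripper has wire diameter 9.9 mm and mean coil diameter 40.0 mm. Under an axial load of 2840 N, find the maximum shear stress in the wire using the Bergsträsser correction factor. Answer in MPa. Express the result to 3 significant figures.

411 MPa

Spring index C = D/d = 40.0/9.9 = 4.0404
K_B = (4C+2)/(4C−3) = 18.162/13.162 = 1.3799
τ₀ = 8FD/(πd³) = 8·2840·40.0/(π·9.9³) = 908800/3048.3 = 298.13 MPa
τ_max = K·τ₀ = 1.3799 × 298.13 = 411.39 MPa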